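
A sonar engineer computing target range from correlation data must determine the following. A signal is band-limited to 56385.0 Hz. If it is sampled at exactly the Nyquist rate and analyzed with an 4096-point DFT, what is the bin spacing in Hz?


Step 1 — Nyquist sampling rate:
fs = 2 * fmax = 2 * 56385.0 = 112770.0 Hz

Step 2 — DFT bin spacing:
df = fs / N = 112770.0 / 4096 = 27.5317 Hz

27.5317 Hz


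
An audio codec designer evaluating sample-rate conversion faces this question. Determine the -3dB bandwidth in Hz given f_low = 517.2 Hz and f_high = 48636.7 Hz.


Bandwidth is the difference of -3dB frequencies:
BW = f_high - f_low
   = 48636.7 - 517.2
   = 48119.5 Hz

48119.5 Hz


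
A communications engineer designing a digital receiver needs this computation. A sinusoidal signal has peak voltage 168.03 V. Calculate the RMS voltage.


RMS voltage for a sinusoidal waveform:
V_rms = V_peak / sqrt(2)
      = 168.03 / 1.414214
      = 118.815 V

118.815 V


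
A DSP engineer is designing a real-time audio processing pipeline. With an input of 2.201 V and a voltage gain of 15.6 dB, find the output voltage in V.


Output voltage from dB gain:
V_out = V_in * 10^(gain_dB / 20)
      = 2.201 * 10^(15.6 / 20)
      = 2.201 * 6.025596
      = 13.2623 V

13.2623 V


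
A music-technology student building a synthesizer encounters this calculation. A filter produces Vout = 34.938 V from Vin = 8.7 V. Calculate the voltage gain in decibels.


Voltage gain in dB:
G = 20 * log10(Vout / Vin)
  = 20 * log10(34.938 / 8.7)
  = 20 * log10(4.015862)
  = 20 * 0.603779
  = 12.08 dB

12.08 dB


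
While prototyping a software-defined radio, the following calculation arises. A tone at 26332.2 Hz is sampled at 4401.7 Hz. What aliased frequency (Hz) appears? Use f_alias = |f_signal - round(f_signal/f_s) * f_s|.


Compute the nearest integer multiple of fs to the signal:
n = round(26332.2 / 4401.7) = 6
f_alias = |26332.2 - 6 * 4401.7|
        = |26332.2 - 26410.2|
        = 78.0 Hz

78.0


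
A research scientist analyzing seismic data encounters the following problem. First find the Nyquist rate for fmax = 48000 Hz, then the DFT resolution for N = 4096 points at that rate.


Step 1 — Nyquist sampling rate:
fs = 2 * fmax = 2 * 48000 = 96000 Hz

Step 2 — DFT bin spacing:
df = fs / N = 96000 / 4096 = 23.4375 Hz

23.4375 Hz


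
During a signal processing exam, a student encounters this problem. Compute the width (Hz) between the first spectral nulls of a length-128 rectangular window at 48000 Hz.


Main lobe width for a rectangular window:
Width = 2 * fs / N
      = 2 * 48000 / 128
      = 96000 / 128
      = 750.0 Hz

750.0 Hz


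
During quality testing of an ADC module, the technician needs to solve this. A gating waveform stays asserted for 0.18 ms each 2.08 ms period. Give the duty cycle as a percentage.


Duty cycle as a percentage:
DC = (t_on / T) * 100
   = (0.18 / 2.08) * 100
   = 0.086538 * 100
   = 8.65 %

8.65 %


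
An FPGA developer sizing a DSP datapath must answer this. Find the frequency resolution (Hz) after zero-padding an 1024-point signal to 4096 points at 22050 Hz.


Frequency resolution after zero-padding:
N_padded = 1024 * 4 = 4096
df = fs / N_padded
   = 22050 / 4096
   = 5.3833 Hz

5.3833 Hz


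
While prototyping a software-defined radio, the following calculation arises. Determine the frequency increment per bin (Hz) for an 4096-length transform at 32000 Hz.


DFT frequency resolution:
df = fs / N
   = 32000 / 4096
   = 7.8125 Hz

7.8125 Hz


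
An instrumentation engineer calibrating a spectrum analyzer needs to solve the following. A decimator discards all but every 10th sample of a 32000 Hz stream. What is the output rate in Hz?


Decimation reduces the sample rate:
fs_out = fs_in / M
       = 32000 / 10
       = 3200.0 Hz

3200.0 Hz


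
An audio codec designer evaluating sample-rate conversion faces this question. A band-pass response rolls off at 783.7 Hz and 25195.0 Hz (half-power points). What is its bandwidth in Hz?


Bandwidth is the difference of -3dB frequencies:
BW = f_high - f_low
   = 25195.0 - 783.7
   = 24411.3 Hz

24411.3 Hz


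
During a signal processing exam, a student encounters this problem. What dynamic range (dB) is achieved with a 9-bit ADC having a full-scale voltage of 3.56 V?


Dynamic range from full-scale to LSB:
V_min = V_max / 2^bits = 3.56 / 2^9
DR = 20 * log10(V_max / V_min)
   = 20 * log10(2^9)
   = 20 * 9 * log10(2)
   = 54.19 dB

54.19 dB


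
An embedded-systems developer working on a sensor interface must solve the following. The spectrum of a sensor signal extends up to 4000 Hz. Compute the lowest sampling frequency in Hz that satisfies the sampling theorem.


The Nyquist rate is twice the maximum frequency component.
fs_min = 2 * fmax
      = 2 * 4000
      = 8000 Hz

8000


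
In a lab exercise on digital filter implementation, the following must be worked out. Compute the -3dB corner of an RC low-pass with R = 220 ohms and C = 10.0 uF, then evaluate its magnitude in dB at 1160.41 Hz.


Step 1 — cutoff frequency:
fc = 1 / (2*pi*R*C)
C = 10.0 uF = 1e-05 F
fc = 1 / (2*pi*220*1e-05)
   = 72.3432 Hz

Step 2 — magnitude at f = 1160.41 Hz:
|H(f)| = 1 / sqrt(1 + (f/fc)^2)
f/fc = 1160.41 / 72.3432 = 16.040347
|H| = 1 / sqrt(1 + 257.292732) = 0.062222
|H|_dB = 20*log10(0.062222) = -24.12 dB

fc = 72.3432 Hz; |H(1160.41 Hz)| = -24.12 dB


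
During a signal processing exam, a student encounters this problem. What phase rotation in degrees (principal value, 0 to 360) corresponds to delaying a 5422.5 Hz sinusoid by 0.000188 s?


Phase shift from frequency and time delay:
phi = 360 * f * t_delay
    = 360 * 5422.5 * 0.000188
    = 366.99 degrees
    mod 360 = 6.99 degrees

6.99 degrees


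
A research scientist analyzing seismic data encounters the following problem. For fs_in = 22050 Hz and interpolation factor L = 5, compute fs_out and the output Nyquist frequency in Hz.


Step 1 — output sample rate after interpolation by L:
fs_out = L * fs_in = 5 * 22050 = 110250 Hz

Step 2 — Nyquist frequency of the output stream:
f_Nyq = fs_out / 2 = 110250 / 2 = 55125.0 Hz

fs_out = 110250 Hz; f_Nyquist = 55125.0 Hz


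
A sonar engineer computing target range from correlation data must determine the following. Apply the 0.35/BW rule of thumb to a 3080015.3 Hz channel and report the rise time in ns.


Rise time from bandwidth relationship:
tr = 0.35 / BW
   = 0.35 / 3080015.3
   = 1.136357991e-07 s
   = 113.6358 ns

113.6358 ns


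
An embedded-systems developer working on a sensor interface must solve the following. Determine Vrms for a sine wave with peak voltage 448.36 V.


RMS voltage for a sinusoidal waveform:
V_rms = V_peak / sqrt(2)
      = 448.36 / 1.414214
      = 317.038 V

317.038 V


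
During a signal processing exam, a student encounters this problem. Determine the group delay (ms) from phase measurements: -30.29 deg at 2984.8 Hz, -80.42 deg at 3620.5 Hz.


Group delay from phase difference:
tau = -d(phi)/d(omega)
d(phi) = -50.13 deg = -0.874934 rad
d(omega) = 2*pi*(3620.5 - 2984.8) = 3994.2209 rad/s
tau = -(-0.874934) / 3994.2209
    = 0.219 ms

0.219 ms


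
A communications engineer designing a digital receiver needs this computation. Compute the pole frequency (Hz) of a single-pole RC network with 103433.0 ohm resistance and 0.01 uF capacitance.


Cutoff frequency of a first-order RC filter:
fc = 1 / (2 * pi * R * C)
C = 0.01 uF = 1e-08 F
fc = 1 / (2 * pi * 103433.0 * 1e-08)
   = 1 / 0.0064988870587751
   = 153.8725 Hz

153.8725 Hz


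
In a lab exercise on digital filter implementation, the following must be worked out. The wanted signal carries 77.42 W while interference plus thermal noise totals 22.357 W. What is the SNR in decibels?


SNR in decibels:
SNR = 10 * log10(Ps / Pn)
    = 10 * log10(77.42 / 22.357)
    = 10 * log10(3.4629)
    = 10 * 0.5394
    = 5.39 dB

5.39 dB


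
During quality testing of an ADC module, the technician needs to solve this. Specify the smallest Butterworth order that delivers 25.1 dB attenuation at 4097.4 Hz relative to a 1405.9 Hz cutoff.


Butterworth filter order formula:
n = log10(10^(A/10) - 1) / (2 * log10(f_stop/f_pass))
10^(25.1/10) - 1 = 322.5937
f_stop/f_pass = 4097.4 / 1405.9 = 2.9144
n = 2.7001 -> ceil = 3

3


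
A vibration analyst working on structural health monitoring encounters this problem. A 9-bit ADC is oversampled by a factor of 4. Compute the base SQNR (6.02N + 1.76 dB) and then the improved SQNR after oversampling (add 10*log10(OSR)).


Step 1 — baseline SQNR at Nyquist:
SQNR_base = 6.02*N + 1.76
          = 6.02*9 + 1.76
          = 55.94 dB

Step 2 — oversampling processing gain:
G = 10*log10(OSR) = 10*log10(4) = 6.02 dB

Step 3 — total:
SQNR_total = 55.94 + 6.02 = 61.96 dB

Base SQNR = 55.94 dB; oversampled SQNR = 61.96 dB


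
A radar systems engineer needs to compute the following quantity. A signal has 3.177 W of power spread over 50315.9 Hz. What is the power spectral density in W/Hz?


Power spectral density:
PSD = P / BW
    = 3.177 / 50315.9
    = 6.314e-05 W/Hz

6.314e-05 W/Hz


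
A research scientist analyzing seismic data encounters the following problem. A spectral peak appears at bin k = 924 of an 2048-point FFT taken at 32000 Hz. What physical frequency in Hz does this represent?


Frequency of DFT bin k:
f_k = k * fs / N
    = 924 * 32000 / 2048
    = 29568000 / 2048
    = 14437.5 Hz

14437.5 Hz


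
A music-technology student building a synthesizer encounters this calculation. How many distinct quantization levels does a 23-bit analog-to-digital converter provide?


Number of quantization levels = 2^N
= 2^23
= 8388608

8388608


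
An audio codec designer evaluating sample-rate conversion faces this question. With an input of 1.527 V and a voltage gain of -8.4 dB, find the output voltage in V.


Output voltage from dB gain:
V_out = V_in * 10^(gain_dB / 20)
      = 1.527 * 10^(-8.4 / 20)
      = 1.527 * 0.380189
      = 0.5805 V

0.5805 V


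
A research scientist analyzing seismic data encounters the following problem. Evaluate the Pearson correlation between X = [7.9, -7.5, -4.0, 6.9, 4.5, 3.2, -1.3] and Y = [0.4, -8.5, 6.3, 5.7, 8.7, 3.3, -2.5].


Pearson correlation coefficient (population):
r = cov(X,Y) / (std(X) * std(Y))
Mean X = 1.3857, Mean Y = 1.9143
Cov(X,Y) = 16.490204
Std(X) = 5.358685, Std(Y) = 5.500241
r = 0.5595

0.5595


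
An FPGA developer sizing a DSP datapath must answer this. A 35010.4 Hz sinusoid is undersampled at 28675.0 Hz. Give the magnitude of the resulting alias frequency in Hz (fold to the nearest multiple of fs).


Compute the nearest integer multiple of fs to the signal:
n = round(35010.4 / 28675.0) = 1
f_alias = |35010.4 - 1 * 28675.0|
        = |35010.4 - 28675.0|
        = 6335.4 Hz

6335.4


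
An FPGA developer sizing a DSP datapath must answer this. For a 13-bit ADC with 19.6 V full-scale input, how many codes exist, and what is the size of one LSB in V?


Step 1 — number of quantization levels:
L = 2^N = 2^13 = 8192

Step 2 — LSB step size:
delta = Vfs / L
      = 19.6 / 8192
      = 0.00239258 V

Levels = 8192; step size = 0.00239258 V


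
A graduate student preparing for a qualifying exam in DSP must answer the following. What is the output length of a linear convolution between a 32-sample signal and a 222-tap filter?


Linear convolution output length:
L = N + M - 1
  = 32 + 222 - 1
  = 253 samples

253


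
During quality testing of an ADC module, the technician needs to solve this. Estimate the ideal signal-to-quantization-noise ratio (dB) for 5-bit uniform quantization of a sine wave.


Theoretical SNR for a full-scale sinusoid:
SNR = 6.02 * N + 1.76
    = 6.02 * 5 + 1.76
    = 30.1 + 1.76
    = 31.86 dB

31.86 dB


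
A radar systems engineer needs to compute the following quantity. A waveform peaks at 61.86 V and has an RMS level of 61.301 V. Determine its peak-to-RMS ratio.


Crest factor is the ratio of peak to RMS:
CF = V_peak / V_rms
   = 61.86 / 61.301
   = 1.0091

1.0091


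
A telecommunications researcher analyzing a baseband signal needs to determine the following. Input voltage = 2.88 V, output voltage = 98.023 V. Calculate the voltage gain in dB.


Voltage gain in dB:
G = 20 * log10(Vout / Vin)
  = 20 * log10(98.023 / 2.88)
  = 20 * log10(34.035764)
  = 20 * 1.531936
  = 30.64 dB

30.64 dB


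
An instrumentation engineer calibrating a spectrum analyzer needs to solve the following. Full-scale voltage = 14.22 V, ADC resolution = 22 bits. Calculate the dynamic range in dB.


Dynamic range from full-scale to LSB:
V_min = V_max / 2^bits = 14.22 / 2^22
DR = 20 * log10(V_max / V_min)
   = 20 * log10(2^22)
   = 20 * 22 * log10(2)
   = 132.45 dB

132.45 dB


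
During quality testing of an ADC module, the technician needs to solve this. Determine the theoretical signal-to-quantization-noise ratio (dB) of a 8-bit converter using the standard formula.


Theoretical SNR for a full-scale sinusoid:
SNR = 6.02 * N + 1.76
    = 6.02 * 8 + 1.76
    = 48.16 + 1.76
    = 49.92 dB

49.92 dB


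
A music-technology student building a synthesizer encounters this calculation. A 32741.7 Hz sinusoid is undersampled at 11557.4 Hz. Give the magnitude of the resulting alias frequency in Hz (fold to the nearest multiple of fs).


Compute the nearest integer multiple of fs to the signal:
n = round(32741.7 / 11557.4) = 3
f_alias = |32741.7 - 3 * 11557.4|
        = |32741.7 - 34672.2|
        = 1930.5 Hz

1930.5


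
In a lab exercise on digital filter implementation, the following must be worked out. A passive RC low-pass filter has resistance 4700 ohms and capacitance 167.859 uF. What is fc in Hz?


Cutoff frequency of a first-order RC filter:
fc = 1 / (2 * pi * R * C)
C = 167.859 uF = 0.000167859 F
fc = 1 / (2 * pi * 4700 * 0.000167859)
   = 1 / 4.9570392516459
   = 0.201733 Hz

0.201733 Hz


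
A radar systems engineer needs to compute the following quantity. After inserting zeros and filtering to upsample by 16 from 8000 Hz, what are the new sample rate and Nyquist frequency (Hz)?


Step 1 — output sample rate after interpolation by L:
fs_out = L * fs_in = 16 * 8000 = 128000 Hz

Step 2 — Nyquist frequency of the output stream:
f_Nyq = fs_out / 2 = 128000 / 2 = 64000.0 Hz

fs_out = 128000 Hz; f_Nyquist = 64000.0 Hz


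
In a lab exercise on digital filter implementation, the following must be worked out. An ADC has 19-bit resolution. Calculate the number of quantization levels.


Number of quantization levels = 2^N
= 2^19
= 524288

524288


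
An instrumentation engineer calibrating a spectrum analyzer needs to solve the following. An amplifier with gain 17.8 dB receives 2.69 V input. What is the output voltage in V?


Output voltage from dB gain:
V_out = V_in * 10^(gain_dB / 20)
      = 2.69 * 10^(17.8 / 20)
      = 2.69 * 7.762471
      = 20.881 V

20.881 V


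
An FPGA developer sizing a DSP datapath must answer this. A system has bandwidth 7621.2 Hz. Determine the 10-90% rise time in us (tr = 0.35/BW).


Rise time from bandwidth relationship:
tr = 0.35 / BW
   = 0.35 / 7621.2
   = 4.592452632e-05 s
   = 45.9245 us

45.9245 us


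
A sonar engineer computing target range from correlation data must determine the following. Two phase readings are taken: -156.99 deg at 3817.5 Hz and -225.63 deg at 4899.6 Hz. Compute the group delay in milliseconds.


Group delay from phase difference:
tau = -d(phi)/d(omega)
d(phi) = -68.64 deg = -1.197994 rad
d(omega) = 2*pi*(4899.6 - 3817.5) = 6799.0348 rad/s
tau = -(-1.197994) / 6799.0348
    = 0.1762 ms

0.1762 ms


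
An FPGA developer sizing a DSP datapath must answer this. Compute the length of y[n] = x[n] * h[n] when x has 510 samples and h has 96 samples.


Linear convolution output length:
L = N + M - 1
  = 510 + 96 - 1
  = 605 samples

605


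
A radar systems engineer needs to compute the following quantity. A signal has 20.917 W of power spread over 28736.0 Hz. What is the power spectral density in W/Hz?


Power spectral density:
PSD = P / BW
    = 20.917 / 28736.0
    = 0.0007279 W/Hz

0.0007279 W/Hz


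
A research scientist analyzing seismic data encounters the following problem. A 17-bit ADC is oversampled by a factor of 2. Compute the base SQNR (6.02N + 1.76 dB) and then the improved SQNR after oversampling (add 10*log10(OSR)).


Step 1 — baseline SQNR at Nyquist:
SQNR_base = 6.02*N + 1.76
          = 6.02*17 + 1.76
          = 104.1 dB

Step 2 — oversampling processing gain:
G = 10*log10(OSR) = 10*log10(2) = 3.01 dB

Step 3 — total:
SQNR_total = 104.1 + 3.01 = 107.11 dB

Base SQNR = 104.1 dB; oversampled SQNR = 107.11 dB


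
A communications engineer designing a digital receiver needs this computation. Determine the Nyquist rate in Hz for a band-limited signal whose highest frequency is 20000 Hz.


The Nyquist rate is twice the maximum frequency component.
fs_min = 2 * fmax
      = 2 * 20000
      = 40000 Hz

40000


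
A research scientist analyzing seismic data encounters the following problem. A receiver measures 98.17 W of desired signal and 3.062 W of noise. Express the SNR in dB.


SNR in decibels:
SNR = 10 * log10(Ps / Pn)
    = 10 * log10(98.17 / 3.062)
    = 10 * log10(32.0607)
    = 10 * 1.506
    = 15.06 dB

15.06 dB


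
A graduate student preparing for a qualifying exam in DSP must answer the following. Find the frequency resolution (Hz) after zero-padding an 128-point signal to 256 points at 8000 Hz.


Frequency resolution after zero-padding:
N_padded = 128 * 2 = 256
df = fs / N_padded
   = 8000 / 256
   = 31.25 Hz

31.25 Hz


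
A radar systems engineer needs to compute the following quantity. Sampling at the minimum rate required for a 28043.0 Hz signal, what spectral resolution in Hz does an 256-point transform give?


Step 1 — Nyquist sampling rate:
fs = 2 * fmax = 2 * 28043.0 = 56086.0 Hz

Step 2 — DFT bin spacing:
df = fs / N = 56086.0 / 256 = 219.0859 Hz

219.0859 Hz


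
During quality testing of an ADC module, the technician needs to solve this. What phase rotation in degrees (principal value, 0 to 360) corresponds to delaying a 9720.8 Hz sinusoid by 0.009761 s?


Phase shift from frequency and time delay:
phi = 360 * f * t_delay
    = 360 * 9720.8 * 0.009761
    = 34158.5 degrees
    mod 360 = 318.5 degrees

318.5 degrees


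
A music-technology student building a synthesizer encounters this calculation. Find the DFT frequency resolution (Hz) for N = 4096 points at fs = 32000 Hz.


DFT frequency resolution:
df = fs / N
   = 32000 / 4096
   = 7.8125 Hz

7.8125 Hz


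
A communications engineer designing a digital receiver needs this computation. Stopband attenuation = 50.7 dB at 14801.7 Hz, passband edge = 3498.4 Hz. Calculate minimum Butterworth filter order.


Butterworth filter order formula:
n = log10(10^(A/10) - 1) / (2 * log10(f_stop/f_pass))
10^(50.7/10) - 1 = 117488.7555
f_stop/f_pass = 14801.7 / 3498.4 = 4.231
n = 4.0467 -> ceil = 5

5


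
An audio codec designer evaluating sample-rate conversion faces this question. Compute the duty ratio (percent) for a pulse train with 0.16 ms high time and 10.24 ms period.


Duty cycle as a percentage:
DC = (t_on / T) * 100
   = (0.16 / 10.24) * 100
   = 0.015625 * 100
   = 1.56 %

1.56 %


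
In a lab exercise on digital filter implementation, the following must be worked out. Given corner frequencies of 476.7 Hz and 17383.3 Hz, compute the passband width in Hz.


Bandwidth is the difference of -3dB frequencies:
BW = f_high - f_low
   = 17383.3 - 476.7
   = 16906.6 Hz

16906.6 Hz


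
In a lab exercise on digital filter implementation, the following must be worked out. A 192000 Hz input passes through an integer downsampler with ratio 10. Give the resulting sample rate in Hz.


Decimation reduces the sample rate:
fs_out = fs_in / M
       = 192000 / 10
       = 19200.0 Hz

19200.0 Hz


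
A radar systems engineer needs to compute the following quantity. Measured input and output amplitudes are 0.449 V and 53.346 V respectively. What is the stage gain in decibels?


Voltage gain in dB:
G = 20 * log10(Vout / Vin)
  = 20 * log10(53.346 / 0.449)
  = 20 * log10(118.81069)
  = 20 * 2.074856
  = 41.5 dB

41.5 dB


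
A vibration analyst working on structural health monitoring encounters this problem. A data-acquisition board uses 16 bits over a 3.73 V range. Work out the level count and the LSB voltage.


Step 1 — number of quantization levels:
L = 2^N = 2^16 = 65536

Step 2 — LSB step size:
delta = Vfs / L
      = 3.73 / 65536
      = 5.692e-05 V

Levels = 65536; step size = 5.692e-05 V


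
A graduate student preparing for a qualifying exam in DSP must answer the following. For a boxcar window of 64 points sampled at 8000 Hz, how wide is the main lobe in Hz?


Main lobe width for a rectangular window:
Width = 2 * fs / N
      = 2 * 8000 / 64
      = 16000 / 64
      = 250.0 Hz

250.0 Hz


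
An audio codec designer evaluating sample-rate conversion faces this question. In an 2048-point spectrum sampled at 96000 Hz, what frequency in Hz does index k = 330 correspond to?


Frequency of DFT bin k:
f_k = k * fs / N
    = 330 * 96000 / 2048
    = 31680000 / 2048
    = 15468.75 Hz

15468.75 Hz


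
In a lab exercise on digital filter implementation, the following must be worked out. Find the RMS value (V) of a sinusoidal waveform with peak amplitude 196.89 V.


RMS voltage for a sinusoidal waveform:
V_rms = V_peak / sqrt(2)
      = 196.89 / 1.414214
      = 139.222 V

139.222 V


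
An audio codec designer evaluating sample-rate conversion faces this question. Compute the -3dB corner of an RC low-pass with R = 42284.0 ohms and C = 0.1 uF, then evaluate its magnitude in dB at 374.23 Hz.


Step 1 — cutoff frequency:
fc = 1 / (2*pi*R*C)
C = 0.1 uF = 1e-07 F
fc = 1 / (2*pi*42284.0*1e-07)
   = 37.6395 Hz

Step 2 — magnitude at f = 374.23 Hz:
|H(f)| = 1 / sqrt(1 + (f/fc)^2)
f/fc = 374.23 / 37.6395 = 9.942481
|H| = 1 / sqrt(1 + 98.852928) = 0.1000736
|H|_dB = 20*log10(0.1000736) = -19.99 dB

fc = 37.6395 Hz; |H(374.23 Hz)| = -19.99 dB


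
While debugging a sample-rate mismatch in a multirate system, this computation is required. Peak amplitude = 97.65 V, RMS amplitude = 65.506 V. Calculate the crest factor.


Crest factor is the ratio of peak to RMS:
CF = V_peak / V_rms
   = 97.65 / 65.506
   = 1.4907

1.4907


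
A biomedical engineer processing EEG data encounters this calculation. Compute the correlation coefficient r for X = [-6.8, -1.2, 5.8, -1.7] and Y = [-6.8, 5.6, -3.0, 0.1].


Pearson correlation coefficient (population):
r = cov(X,Y) / (std(X) * std(Y))
Mean X = -0.975, Mean Y = -1.025
Cov(X,Y) = 4.488125
Std(X) = 4.483511, Std(Y) = 4.538929
r = 0.2205

0.2205


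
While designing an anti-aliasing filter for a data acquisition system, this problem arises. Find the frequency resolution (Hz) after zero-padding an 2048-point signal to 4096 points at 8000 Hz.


Frequency resolution after zero-padding:
N_padded = 2048 * 2 = 4096
df = fs / N_padded
   = 8000 / 4096
   = 1.9531 Hz

1.9531 Hz


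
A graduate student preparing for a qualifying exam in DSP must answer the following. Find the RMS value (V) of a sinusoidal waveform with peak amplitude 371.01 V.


RMS voltage for a sinusoidal waveform:
V_rms = V_peak / sqrt(2)
      = 371.01 / 1.414214
      = 262.344 V

262.344 V


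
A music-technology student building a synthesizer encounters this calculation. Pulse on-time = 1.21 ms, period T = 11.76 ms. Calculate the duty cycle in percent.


Duty cycle as a percentage:
DC = (t_on / T) * 100
   = (1.21 / 11.76) * 100
   = 0.102891 * 100
   = 10.29 %

10.29 %


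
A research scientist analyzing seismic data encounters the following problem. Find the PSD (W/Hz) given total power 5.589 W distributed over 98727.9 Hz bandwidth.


Power spectral density:
PSD = P / BW
    = 5.589 / 98727.9
    = 5.661e-05 W/Hz

5.661e-05 W/Hz


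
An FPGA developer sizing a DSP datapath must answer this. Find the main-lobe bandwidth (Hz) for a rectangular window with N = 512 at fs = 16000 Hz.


Main lobe width for a rectangular window:
Width = 2 * fs / N
      = 2 * 16000 / 512
      = 32000 / 512
      = 62.5 Hz

62.5 Hz


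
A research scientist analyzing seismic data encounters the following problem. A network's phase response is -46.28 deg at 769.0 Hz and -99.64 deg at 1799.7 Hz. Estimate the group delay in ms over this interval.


Group delay from phase difference:
tau = -d(phi)/d(omega)
d(phi) = -53.36 deg = -0.931308 rad
d(omega) = 2*pi*(1799.7 - 769.0) = 6476.0791 rad/s
tau = -(-0.931308) / 6476.0791
    = 0.1438 ms

0.1438 ms


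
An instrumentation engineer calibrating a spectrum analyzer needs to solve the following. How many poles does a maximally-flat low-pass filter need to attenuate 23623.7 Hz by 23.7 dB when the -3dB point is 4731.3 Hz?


Butterworth filter order formula:
n = log10(10^(A/10) - 1) / (2 * log10(f_stop/f_pass))
10^(23.7/10) - 1 = 233.4229
f_stop/f_pass = 23623.7 / 4731.3 = 4.9931
n = 1.6955 -> ceil = 2

2


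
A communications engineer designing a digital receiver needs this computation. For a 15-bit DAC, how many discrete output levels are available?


Number of quantization levels = 2^N
= 2^15
= 32768

32768


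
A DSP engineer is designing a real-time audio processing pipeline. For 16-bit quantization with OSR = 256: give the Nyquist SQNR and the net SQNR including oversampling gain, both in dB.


Step 1 — baseline SQNR at Nyquist:
SQNR_base = 6.02*N + 1.76
          = 6.02*16 + 1.76
          = 98.08 dB

Step 2 — oversampling processing gain:
G = 10*log10(OSR) = 10*log10(256) = 24.08 dB

Step 3 — total:
SQNR_total = 98.08 + 24.08 = 122.16 dB

Base SQNR = 98.08 dB; oversampled SQNR = 122.16 dB


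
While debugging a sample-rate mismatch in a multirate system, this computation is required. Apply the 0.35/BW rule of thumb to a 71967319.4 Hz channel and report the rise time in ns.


Rise time from bandwidth relationship:
tr = 0.35 / BW
   = 0.35 / 71967319.4
   = 4.863318558e-09 s
   = 4.8633 ns

4.8633 ns


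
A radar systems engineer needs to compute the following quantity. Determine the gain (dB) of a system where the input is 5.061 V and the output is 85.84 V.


Voltage gain in dB:
G = 20 * log10(Vout / Vin)
  = 20 * log10(85.84 / 5.061)
  = 20 * log10(16.961075)
  = 20 * 1.229453
  = 24.59 dB

24.59 dB


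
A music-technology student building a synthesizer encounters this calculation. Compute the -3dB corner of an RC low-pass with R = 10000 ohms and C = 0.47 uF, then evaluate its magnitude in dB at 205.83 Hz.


Step 1 — cutoff frequency:
fc = 1 / (2*pi*R*C)
C = 0.47 uF = 4.7e-07 F
fc = 1 / (2*pi*10000*4.7e-07)
   = 33.8628 Hz

Step 2 — magnitude at f = 205.83 Hz:
|H(f)| = 1 / sqrt(1 + (f/fc)^2)
f/fc = 205.83 / 33.8628 = 6.078351
|H| = 1 / sqrt(1 + 36.946351) = 0.1623361
|H|_dB = 20*log10(0.1623361) = -15.79 dB

fc = 33.8628 Hz; |H(205.83 Hz)| = -15.79 dB


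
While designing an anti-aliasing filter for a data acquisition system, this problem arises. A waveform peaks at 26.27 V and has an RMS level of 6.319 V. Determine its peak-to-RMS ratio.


Crest factor is the ratio of peak to RMS:
CF = V_peak / V_rms
   = 26.27 / 6.319
   = 4.1573

4.1573


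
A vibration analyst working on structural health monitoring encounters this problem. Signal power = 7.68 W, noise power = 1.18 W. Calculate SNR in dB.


SNR in decibels:
SNR = 10 * log10(Ps / Pn)
    = 10 * log10(7.68 / 1.18)
    = 10 * log10(6.5085)
    = 10 * 0.8135
    = 8.13 dB

8.13 dB


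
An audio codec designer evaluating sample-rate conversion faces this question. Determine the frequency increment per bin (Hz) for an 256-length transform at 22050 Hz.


DFT frequency resolution:
df = fs / N
   = 22050 / 256
   = 86.1328 Hz

86.1328 Hz


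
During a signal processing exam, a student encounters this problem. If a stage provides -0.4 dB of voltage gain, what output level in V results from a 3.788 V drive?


Output voltage from dB gain:
V_out = V_in * 10^(gain_dB / 20)
      = 3.788 * 10^(-0.4 / 20)
      = 3.788 * 0.954993
      = 3.6175 V

3.6175 V


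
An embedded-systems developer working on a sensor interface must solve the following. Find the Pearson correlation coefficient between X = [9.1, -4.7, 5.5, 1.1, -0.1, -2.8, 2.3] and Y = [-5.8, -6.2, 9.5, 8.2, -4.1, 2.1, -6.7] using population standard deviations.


Pearson correlation coefficient (population):
r = cov(X,Y) / (std(X) * std(Y))
Mean X = 1.4857, Mean Y = -0.4286
Cov(X,Y) = 3.029592
Std(X) = 4.376048, Std(Y) = 6.485085
r = 0.1068

0.1068


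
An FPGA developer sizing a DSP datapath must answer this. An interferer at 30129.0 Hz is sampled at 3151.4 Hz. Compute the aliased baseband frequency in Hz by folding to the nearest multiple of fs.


Compute the nearest integer multiple of fs to the signal:
n = round(30129.0 / 3151.4) = 10
f_alias = |30129.0 - 10 * 3151.4|
        = |30129.0 - 31514.0|
        = 1385.0 Hz

1385.0


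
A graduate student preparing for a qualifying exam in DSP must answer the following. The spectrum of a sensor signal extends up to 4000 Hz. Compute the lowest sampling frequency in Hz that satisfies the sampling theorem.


The Nyquist rate is twice the maximum frequency component.
fs_min = 2 * fmax
      = 2 * 4000
      = 8000 Hz

8000


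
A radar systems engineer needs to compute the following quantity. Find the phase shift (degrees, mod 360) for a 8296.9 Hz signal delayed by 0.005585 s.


Phase shift from frequency and time delay:
phi = 360 * f * t_delay
    = 360 * 8296.9 * 0.005585
    = 16681.75 degrees
    mod 360 = 121.75 degrees

121.75 degrees


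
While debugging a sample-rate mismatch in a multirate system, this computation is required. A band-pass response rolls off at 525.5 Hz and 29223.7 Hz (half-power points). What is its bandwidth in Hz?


Bandwidth is the difference of -3dB frequencies:
BW = f_high - f_low
   = 29223.7 - 525.5
   = 28698.2 Hz

28698.2 Hz


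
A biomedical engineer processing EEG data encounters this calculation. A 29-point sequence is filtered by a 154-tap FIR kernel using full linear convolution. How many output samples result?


Linear convolution output length:
L = N + M - 1
  = 29 + 154 - 1
  = 182 samples

182


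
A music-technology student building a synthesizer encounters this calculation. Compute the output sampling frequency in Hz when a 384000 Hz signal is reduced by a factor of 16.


Decimation reduces the sample rate:
fs_out = fs_in / M
       = 384000 / 16
       = 24000.0 Hz

24000.0 Hz


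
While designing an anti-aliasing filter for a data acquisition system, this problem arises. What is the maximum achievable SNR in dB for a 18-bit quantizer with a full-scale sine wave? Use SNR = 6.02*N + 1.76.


Theoretical SNR for a full-scale sinusoid:
SNR = 6.02 * N + 1.76
    = 6.02 * 18 + 1.76
    = 108.36 + 1.76
    = 110.12 dB

110.12 dB


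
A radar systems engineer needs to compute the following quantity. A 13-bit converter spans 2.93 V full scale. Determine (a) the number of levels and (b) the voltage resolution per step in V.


Step 1 — number of quantization levels:
L = 2^N = 2^13 = 8192

Step 2 — LSB step size:
delta = Vfs / L
      = 2.93 / 8192
      = 0.00035767 V

Levels = 8192; step size = 0.00035767 V


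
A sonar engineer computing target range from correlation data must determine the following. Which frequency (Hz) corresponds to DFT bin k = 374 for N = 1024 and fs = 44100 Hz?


Frequency of DFT bin k:
f_k = k * fs / N
    = 374 * 44100 / 1024
    = 16493400 / 1024
    = 16106.836 Hz

16106.836 Hz


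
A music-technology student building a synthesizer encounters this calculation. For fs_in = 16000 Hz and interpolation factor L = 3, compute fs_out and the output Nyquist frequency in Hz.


Step 1 — output sample rate after interpolation by L:
fs_out = L * fs_in = 3 * 16000 = 48000 Hz

Step 2 — Nyquist frequency of the output stream:
f_Nyq = fs_out / 2 = 48000 / 2 = 24000.0 Hz

fs_out = 48000 Hz; f_Nyquist = 24000.0 Hz


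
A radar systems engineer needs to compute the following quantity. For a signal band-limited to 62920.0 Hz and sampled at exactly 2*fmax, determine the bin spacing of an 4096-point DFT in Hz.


Step 1 — Nyquist sampling rate:
fs = 2 * fmax = 2 * 62920.0 = 125840.0 Hz

Step 2 — DFT bin spacing:
df = fs / N = 125840.0 / 4096 = 30.7227 Hz

30.7227 Hz


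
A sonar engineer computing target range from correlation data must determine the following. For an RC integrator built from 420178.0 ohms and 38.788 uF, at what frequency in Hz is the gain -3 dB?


Cutoff frequency of a first-order RC filter:
fc = 1 / (2 * pi * R * C)
C = 38.788 uF = 3.8788e-05 F
fc = 1 / (2 * pi * 420178.0 * 3.8788e-05)
   = 1 / 102.40250128197
   = 0.009765 Hz

0.009765 Hz


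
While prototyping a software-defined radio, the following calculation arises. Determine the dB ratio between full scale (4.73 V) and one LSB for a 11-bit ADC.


Dynamic range from full-scale to LSB:
V_min = V_max / 2^bits = 4.73 / 2^11
DR = 20 * log10(V_max / V_min)
   = 20 * log10(2^11)
   = 20 * 11 * log10(2)
   = 66.23 dB

66.23 dB


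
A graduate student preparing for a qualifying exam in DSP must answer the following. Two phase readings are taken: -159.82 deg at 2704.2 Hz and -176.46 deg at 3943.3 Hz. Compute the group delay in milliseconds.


Group delay from phase difference:
tau = -d(phi)/d(omega)
d(phi) = -16.64 deg = -0.290423 rad
d(omega) = 2*pi*(3943.3 - 2704.2) = 7785.4949 rad/s
tau = -(-0.290423) / 7785.4949
    = 0.0373 ms

0.0373 ms


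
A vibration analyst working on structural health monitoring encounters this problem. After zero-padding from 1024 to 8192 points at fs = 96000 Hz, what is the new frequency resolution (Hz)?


Frequency resolution after zero-padding:
N_padded = 1024 * 8 = 8192
df = fs / N_padded
   = 96000 / 8192
   = 11.7188 Hz

11.7188 Hz


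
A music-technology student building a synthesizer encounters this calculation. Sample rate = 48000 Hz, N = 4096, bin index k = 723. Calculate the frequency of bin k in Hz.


Frequency of DFT bin k:
f_k = k * fs / N
    = 723 * 48000 / 4096
    = 34704000 / 4096
    = 8472.656 Hz

8472.656 Hz


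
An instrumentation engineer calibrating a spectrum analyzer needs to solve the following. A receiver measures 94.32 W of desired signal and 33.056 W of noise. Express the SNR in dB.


SNR in decibels:
SNR = 10 * log10(Ps / Pn)
    = 10 * log10(94.32 / 33.056)
    = 10 * log10(2.8533)
    = 10 * 0.4554
    = 4.55 dB

4.55 dB


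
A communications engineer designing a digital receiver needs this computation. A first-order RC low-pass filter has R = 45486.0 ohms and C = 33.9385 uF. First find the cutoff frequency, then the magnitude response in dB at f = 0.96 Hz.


Step 1 — cutoff frequency:
fc = 1 / (2*pi*R*C)
C = 33.9385 uF = 3.39385e-05 F
fc = 1 / (2*pi*45486.0*3.39385e-05)
   = 0.103098 Hz

Step 2 — magnitude at f = 0.96 Hz:
|H(f)| = 1 / sqrt(1 + (f/fc)^2)
f/fc = 0.96 / 0.103098 = 9.311529
|H| = 1 / sqrt(1 + 86.704572) = 0.1067797
|H|_dB = 20*log10(0.1067797) = -19.43 dB

fc = 0.103098 Hz; |H(0.96 Hz)| = -19.43 dB


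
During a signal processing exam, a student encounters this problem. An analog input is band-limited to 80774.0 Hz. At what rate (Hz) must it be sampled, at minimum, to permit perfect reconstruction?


The Nyquist rate is twice the maximum frequency component.
fs_min = 2 * fmax
      = 2 * 80774.0
      = 161548.0 Hz

161548.0


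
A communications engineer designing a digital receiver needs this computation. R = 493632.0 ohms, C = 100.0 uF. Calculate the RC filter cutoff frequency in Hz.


Cutoff frequency of a first-order RC filter:
fc = 1 / (2 * pi * R * C)
C = 100.0 uF = 0.0001 F
fc = 1 / (2 * pi * 493632.0 * 0.0001)
   = 1 / 310.15813295537
   = 0.003224 Hz

0.003224 Hz


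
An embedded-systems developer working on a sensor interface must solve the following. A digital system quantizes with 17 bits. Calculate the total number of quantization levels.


Number of quantization levels = 2^N
= 2^17
= 131072

131072


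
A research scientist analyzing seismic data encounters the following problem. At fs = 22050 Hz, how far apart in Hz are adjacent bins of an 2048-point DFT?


DFT frequency resolution:
df = fs / N
   = 22050 / 2048
   = 10.7666 Hz

10.7666 Hz


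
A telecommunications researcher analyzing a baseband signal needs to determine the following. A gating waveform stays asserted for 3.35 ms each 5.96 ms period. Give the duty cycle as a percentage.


Duty cycle as a percentage:
DC = (t_on / T) * 100
   = (3.35 / 5.96) * 100
   = 0.562081 * 100
   = 56.21 %

56.21 %


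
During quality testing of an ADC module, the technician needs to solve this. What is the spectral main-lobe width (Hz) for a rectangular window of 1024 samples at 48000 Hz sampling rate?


Main lobe width for a rectangular window:
Width = 2 * fs / N
      = 2 * 48000 / 1024
      = 96000 / 1024
      = 93.75 Hz

93.75 Hz


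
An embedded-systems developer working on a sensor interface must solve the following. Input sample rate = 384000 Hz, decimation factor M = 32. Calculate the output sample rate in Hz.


Decimation reduces the sample rate:
fs_out = fs_in / M
       = 384000 / 32
       = 12000.0 Hz

12000.0 Hz


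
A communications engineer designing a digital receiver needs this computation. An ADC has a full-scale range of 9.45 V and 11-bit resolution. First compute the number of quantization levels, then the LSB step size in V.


Step 1 — number of quantization levels:
L = 2^N = 2^11 = 2048

Step 2 — LSB step size:
delta = Vfs / L
      = 9.45 / 2048
      = 0.00461426 V

Levels = 2048; step size = 0.00461426 V


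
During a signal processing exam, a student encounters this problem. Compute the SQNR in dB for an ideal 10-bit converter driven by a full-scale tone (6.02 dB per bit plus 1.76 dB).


Theoretical SNR for a full-scale sinusoid:
SNR = 6.02 * N + 1.76
    = 6.02 * 10 + 1.76
    = 60.2 + 1.76
    = 61.96 dB

61.96 dB


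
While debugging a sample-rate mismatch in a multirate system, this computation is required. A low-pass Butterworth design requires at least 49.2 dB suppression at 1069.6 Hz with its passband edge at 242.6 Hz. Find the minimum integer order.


Butterworth filter order formula:
n = log10(10^(A/10) - 1) / (2 * log10(f_stop/f_pass))
10^(49.2/10) - 1 = 83175.3771
f_stop/f_pass = 1069.6 / 242.6 = 4.4089
n = 3.8179 -> ceil = 4

4


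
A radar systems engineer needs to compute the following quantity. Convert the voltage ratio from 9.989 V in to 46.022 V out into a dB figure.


Voltage gain in dB:
G = 20 * log10(Vout / Vin)
  = 20 * log10(46.022 / 9.989)
  = 20 * log10(4.607268)
  = 20 * 0.663443
  = 13.27 dB

13.27 dB


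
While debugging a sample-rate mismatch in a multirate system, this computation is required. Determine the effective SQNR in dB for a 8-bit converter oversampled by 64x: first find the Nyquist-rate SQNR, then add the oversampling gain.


Step 1 — baseline SQNR at Nyquist:
SQNR_base = 6.02*N + 1.76
          = 6.02*8 + 1.76
          = 49.92 dB

Step 2 — oversampling processing gain:
G = 10*log10(OSR) = 10*log10(64) = 18.06 dB

Step 3 — total:
SQNR_total = 49.92 + 18.06 = 67.98 dB

Base SQNR = 49.92 dB; oversampled SQNR = 67.98 dB


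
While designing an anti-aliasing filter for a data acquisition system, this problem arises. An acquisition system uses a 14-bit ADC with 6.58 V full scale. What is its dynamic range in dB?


Dynamic range from full-scale to LSB:
V_min = V_max / 2^bits = 6.58 / 2^14
DR = 20 * log10(V_max / V_min)
   = 20 * log10(2^14)
   = 20 * 14 * log10(2)
   = 84.29 dB

84.29 dB


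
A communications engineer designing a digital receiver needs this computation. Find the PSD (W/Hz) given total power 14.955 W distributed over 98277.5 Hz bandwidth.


Power spectral density:
PSD = P / BW
    = 14.955 / 98277.5
    = 0.00015217 W/Hz

0.00015217 W/Hz
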